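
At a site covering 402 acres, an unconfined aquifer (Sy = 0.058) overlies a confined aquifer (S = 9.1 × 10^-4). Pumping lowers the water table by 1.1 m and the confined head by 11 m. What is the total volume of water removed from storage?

A = 402 acres = 1.627 × 10^6 m²
Unconfined: ΔV_u = Sy × A × Δh_u = 0.058 × 1.627 × 10^6 × 1.1 = 1.038 × 10^5 m³
Confined: ΔV_c = S × A × Δh_c = 9.1 × 10^-4 × 1.627 × 10^6 × 11 = 16280 m³
Total ΔV = 1.038 × 10^5 + 16280 = 1.201 × 10^5 m³

ΔV ≈ 1.2 × 10^5 m³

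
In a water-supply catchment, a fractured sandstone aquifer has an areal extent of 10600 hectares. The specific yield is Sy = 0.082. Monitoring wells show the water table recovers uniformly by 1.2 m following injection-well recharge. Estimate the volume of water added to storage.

A = 10600 hectares = 1.06 × 10^8 m²
ΔV = Sy × A × Δh = 0.082 × 1.06 × 10^8 m² × 1.2 m = 1.043 × 10^7 m³

ΔV ≈ 1.04 × 10^7 m³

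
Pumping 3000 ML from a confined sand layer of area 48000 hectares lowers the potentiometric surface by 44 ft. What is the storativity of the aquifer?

S ≈ 4.7 × 10^-4

A = 48000 hectares = 4.8 × 10^8 m²
Δh = 44 ft = 13.41 m
ΔV = 3000 ML = 3 × 10^6 m³
S = ΔV / (A × Δh) = 3 × 10^6 m³ / (4.8 × 10^8 m² × 13.41 m) = 4.66 × 10^-4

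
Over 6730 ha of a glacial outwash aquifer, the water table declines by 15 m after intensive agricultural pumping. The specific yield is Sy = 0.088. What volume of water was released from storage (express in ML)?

ΔV ≈ 88800 ML

A = 6730 ha = 6.73 × 10^7 m²
ΔV = Sy × A × Δh = 0.088 × 6.73 × 10^7 m² × 15 m = 8.884 × 10^7 m³
ΔV = 8.884 × 10^7 m³ = 88840 ML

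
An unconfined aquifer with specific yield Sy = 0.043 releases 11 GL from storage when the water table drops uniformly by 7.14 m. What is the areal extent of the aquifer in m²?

A ≈ 3.58 × 10^7 m²

ΔV = 11 GL = 1.1 × 10^7 m³
A = ΔV / (Sy × Δh) = 1.1 × 10^7 / (0.043 × 7.14) = 3.583 × 10^7 m²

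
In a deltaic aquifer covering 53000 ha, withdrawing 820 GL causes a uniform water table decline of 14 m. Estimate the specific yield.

A = 53000 ha = 5.3 × 10^8 m²
ΔV = 820 GL = 8.2 × 10^8 m³
Sy = ΔV / (A × Δh) = 8.2 × 10^8 m³ / (5.3 × 10^8 m² × 14 m) = 0.1105

Sy ≈ 0.11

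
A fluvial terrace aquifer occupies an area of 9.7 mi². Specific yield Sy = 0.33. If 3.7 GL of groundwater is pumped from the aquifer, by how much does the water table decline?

Δh ≈ 0.446 m

A = 9.7 mi² = 2.512 × 10^7 m²
ΔV = 3.7 GL = 3.7 × 10^6 m³
Δh = ΔV / (Sy × A) = 3.7 × 10^6 m³ / (0.33 × 2.512 × 10^7 m²) = 0.4463 m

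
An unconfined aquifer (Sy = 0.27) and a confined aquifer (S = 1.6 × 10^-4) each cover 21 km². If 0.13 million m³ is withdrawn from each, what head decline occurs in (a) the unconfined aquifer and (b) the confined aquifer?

A = 21 km² = 2.1 × 10^7 m²
ΔV = 0.13 million m³ = 1.3 × 10^5 m³
Unconfined: Δh_u = ΔV/(Sy·A) = 1.3 × 10^5/(0.27 × 2.1 × 10^7) = 0.02293 m
Confined: Δh_c = ΔV/(S·A) = 1.3 × 10^5/(1.6 × 10^-4 × 2.1 × 10^7) = 38.69 m

Δh_u ≈ 0.0229 m; Δh_c ≈ 38.7 m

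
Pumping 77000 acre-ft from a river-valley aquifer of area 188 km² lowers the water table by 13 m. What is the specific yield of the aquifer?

Sy ≈ 0.039

A = 188 km² = 1.88 × 10^8 m²
ΔV = 77000 acre-ft = 9.498 × 10^7 m³
Sy = ΔV / (A × Δh) = 9.498 × 10^7 m³ / (1.88 × 10^8 m² × 13 m) = 0.03886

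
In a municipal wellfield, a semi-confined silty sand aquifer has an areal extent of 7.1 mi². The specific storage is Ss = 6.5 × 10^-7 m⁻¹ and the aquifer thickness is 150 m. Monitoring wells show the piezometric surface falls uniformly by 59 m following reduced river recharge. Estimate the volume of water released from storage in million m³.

S = Ss × b = 6.5 × 10^-7 m⁻¹ × 150 m = 9.75 × 10^-5
A = 7.1 mi² = 1.839 × 10^7 m²
ΔV = S × A × Δh = 9.75 × 10^-5 × 1.839 × 10^7 m² × 59 m = 1.058 × 10^5 m³
ΔV = 1.058 × 10^5 m³ = 0.1058 million m³

ΔV ≈ 0.106 million m³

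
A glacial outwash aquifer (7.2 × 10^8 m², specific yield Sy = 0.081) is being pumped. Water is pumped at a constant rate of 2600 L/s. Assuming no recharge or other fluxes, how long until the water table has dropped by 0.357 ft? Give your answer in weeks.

Δh = 0.357 ft = 0.1088 m
ΔV = Sy × A × Δh = 0.081 × 7.2 × 10^8 × 0.1088 = 6.346 × 10^6 m³
Q = 2600 L/s = 2.246 × 10^5 m³/d
t = ΔV / Q = 6.346 × 10^6 m³ / 2.246 × 10^5 m³/d = 28.25 d
t = 28.25 d ≈ 4.036 weeks

t ≈ 4.04 weeks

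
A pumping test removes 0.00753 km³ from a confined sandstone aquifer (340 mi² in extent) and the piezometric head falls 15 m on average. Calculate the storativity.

A = 340 mi² = 8.806 × 10^8 m²
ΔV = 0.00753 km³ = 7.53 × 10^6 m³
S = ΔV / (A × Δh) = 7.53 × 10^6 m³ / (8.806 × 10^8 m² × 15 m) = 5.701 × 10^-4

S ≈ 5.7 × 10^-4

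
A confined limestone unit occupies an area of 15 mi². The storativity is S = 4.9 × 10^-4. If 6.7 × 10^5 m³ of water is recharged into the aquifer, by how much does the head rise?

A = 15 mi² = 3.885 × 10^7 m²
Δh = ΔV / (S × A) = 6.7 × 10^5 m³ / (4.9 × 10^-4 × 3.885 × 10^7 m²) = 35.2 m

Δh ≈ 35.2 m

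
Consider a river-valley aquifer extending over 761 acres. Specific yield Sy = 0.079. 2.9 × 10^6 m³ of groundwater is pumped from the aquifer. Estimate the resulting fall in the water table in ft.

A = 761 acres = 3.08 × 10^6 m²
Δh = ΔV / (Sy × A) = 2.9 × 10^6 m³ / (0.079 × 3.08 × 10^6 m²) = 11.92 m
Δh = 11.92 m = 39.11 ft

Δh ≈ 39.1 ft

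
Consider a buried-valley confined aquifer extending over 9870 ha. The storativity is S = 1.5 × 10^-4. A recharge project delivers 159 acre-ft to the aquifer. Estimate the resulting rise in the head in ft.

Δh ≈ 43.5 ft

A = 9870 ha = 9.87 × 10^7 m²
ΔV = 159 acre-ft = 1.961 × 10^5 m³
Δh = ΔV / (S × A) = 1.961 × 10^5 m³ / (1.5 × 10^-4 × 9.87 × 10^7 m²) = 13.25 m
Δh = 13.25 m = 43.46 ft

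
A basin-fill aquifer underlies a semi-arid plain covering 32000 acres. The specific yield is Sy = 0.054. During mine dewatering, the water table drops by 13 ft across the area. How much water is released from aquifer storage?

ΔV ≈ 2.77 × 10^7 m³

A = 32000 acres = 1.295 × 10^8 m²
Δh = 13 ft = 3.962 m
ΔV = Sy × A × Δh = 0.054 × 1.295 × 10^8 m² × 3.962 m = 2.771 × 10^7 m³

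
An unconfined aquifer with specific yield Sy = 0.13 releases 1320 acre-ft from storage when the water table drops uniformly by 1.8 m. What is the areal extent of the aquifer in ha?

A ≈ 696 ha

ΔV = 1320 acre-ft = 1.628 × 10^6 m³
A = ΔV / (Sy × Δh) = 1.628 × 10^6 / (0.13 × 1.8) = 6.958 × 10^6 m²
A = 6.958 × 10^6 m² = 695.8 ha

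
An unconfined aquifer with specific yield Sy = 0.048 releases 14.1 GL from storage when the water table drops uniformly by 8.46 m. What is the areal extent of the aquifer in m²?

ΔV = 14.1 GL = 1.41 × 10^7 m³
A = ΔV / (Sy × Δh) = 1.41 × 10^7 / (0.048 × 8.46) = 3.472 × 10^7 m²

A ≈ 3.47 × 10^7 m²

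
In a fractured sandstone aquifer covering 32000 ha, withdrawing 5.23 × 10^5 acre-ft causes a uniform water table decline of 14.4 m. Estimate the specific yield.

Sy ≈ 0.14

A = 32000 ha = 3.2 × 10^8 m²
ΔV = 5.23 × 10^5 acre-ft = 6.451 × 10^8 m³
Sy = ΔV / (A × Δh) = 6.451 × 10^8 m³ / (3.2 × 10^8 m² × 14.4 m) = 0.14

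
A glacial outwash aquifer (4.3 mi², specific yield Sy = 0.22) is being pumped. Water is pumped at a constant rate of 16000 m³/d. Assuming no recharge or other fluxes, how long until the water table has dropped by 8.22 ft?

A = 4.3 mi² = 1.114 × 10^7 m²
Δh = 8.22 ft = 2.505 m
ΔV = Sy × A × Δh = 0.22 × 1.114 × 10^7 × 2.505 = 6.139 × 10^6 m³
t = ΔV / Q = 6.139 × 10^6 m³ / 16000 m³/d = 383.7 d

t ≈ 384 days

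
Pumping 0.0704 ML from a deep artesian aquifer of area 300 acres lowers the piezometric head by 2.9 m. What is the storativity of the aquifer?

A = 300 acres = 1.214 × 10^6 m²
ΔV = 0.0704 ML = 70.4 m³
S = ΔV / (A × Δh) = 70.4 m³ / (1.214 × 10^6 m² × 2.9 m) = 2 × 10^-5

S ≈ 2 × 10^-5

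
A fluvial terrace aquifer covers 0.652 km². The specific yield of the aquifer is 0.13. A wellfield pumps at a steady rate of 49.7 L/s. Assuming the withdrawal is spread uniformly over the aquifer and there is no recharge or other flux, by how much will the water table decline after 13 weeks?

Δh ≈ 4.61 m

A = 0.652 km² = 6.52 × 10^5 m²
Q = 49.7 L/s = 4294 m³/d
t = 13 weeks = 91 d
ΔV = Q × t = 4294 m³/d × 91 d = 3.908 × 10^5 m³
Δh = ΔV / (Sy × A) = 3.908 × 10^5 / (0.13 × 6.52 × 10^5) = 4.61 m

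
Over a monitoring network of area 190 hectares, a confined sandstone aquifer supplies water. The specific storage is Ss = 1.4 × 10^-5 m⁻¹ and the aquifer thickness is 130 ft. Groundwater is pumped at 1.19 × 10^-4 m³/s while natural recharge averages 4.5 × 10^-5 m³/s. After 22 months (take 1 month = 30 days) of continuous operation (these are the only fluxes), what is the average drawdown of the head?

b = 130 ft = 39.62 m
S = Ss × b = 1.4 × 10^-5 m⁻¹ × 39.62 m = 5.547 × 10^-4
A = 190 hectares = 1.9 × 10^6 m²
Net abstraction = 1.19 × 10^-4 − 4.5 × 10^-5 = 7.4 × 10^-5 m³/s
Q_net = 7.4 × 10^-5 m³/s = 6.394 m³/d
t = 22 months = 660 d
ΔV = Q × t = 6.394 m³/d × 660 d = 4220 m³
Δh = ΔV / (S × A) = 4220 / (5.547 × 10^-4 × 1.9 × 10^6) = 4.004 m

Δh ≈ 4 m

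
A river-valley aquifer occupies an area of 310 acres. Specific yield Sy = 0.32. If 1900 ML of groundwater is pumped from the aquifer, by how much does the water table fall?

Δh ≈ 4.73 m

A = 310 acres = 1.255 × 10^6 m²
ΔV = 1900 ML = 1.9 × 10^6 m³
Δh = ΔV / (Sy × A) = 1.9 × 10^6 m³ / (0.32 × 1.255 × 10^6 m²) = 4.733 m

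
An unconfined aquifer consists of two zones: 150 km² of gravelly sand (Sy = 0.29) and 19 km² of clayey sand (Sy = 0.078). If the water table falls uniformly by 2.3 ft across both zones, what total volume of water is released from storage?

A₁ = 150 km² = 1.5 × 10^8 m²; A₂ = 19 km² = 1.9 × 10^7 m²
Δh = 2.3 ft = 0.701 m
ΔV₁ = 0.29 × 1.5 × 10^8 × 0.701 = 3.05 × 10^7 m³
ΔV₂ = 0.078 × 1.9 × 10^7 × 0.701 = 1.039 × 10^6 m³
ΔV = ΔV₁ + ΔV₂ = 3.153 × 10^7 m³

ΔV ≈ 3.15 × 10^7 m³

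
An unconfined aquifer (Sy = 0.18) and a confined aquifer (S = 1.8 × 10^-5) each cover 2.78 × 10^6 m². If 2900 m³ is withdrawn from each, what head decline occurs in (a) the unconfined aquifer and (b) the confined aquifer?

Δh_u ≈ 0.0058 m; Δh_c ≈ 58 m

Unconfined: Δh_u = ΔV/(Sy·A) = 2900/(0.18 × 2.78 × 10^6) = 0.005795 m
Confined: Δh_c = ΔV/(S·A) = 2900/(1.8 × 10^-5 × 2.78 × 10^6) = 57.95 m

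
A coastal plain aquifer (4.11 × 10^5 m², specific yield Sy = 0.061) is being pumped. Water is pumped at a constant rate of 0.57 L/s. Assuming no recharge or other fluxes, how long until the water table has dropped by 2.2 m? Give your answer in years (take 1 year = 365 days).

t ≈ 3.07 years

ΔV = Sy × A × Δh = 0.061 × 4.11 × 10^5 × 2.2 = 55160 m³
Q = 0.57 L/s = 49.25 m³/d
t = ΔV / Q = 55160 m³ / 49.25 m³/d = 1120 d
t = 1120 d ≈ 3.068 years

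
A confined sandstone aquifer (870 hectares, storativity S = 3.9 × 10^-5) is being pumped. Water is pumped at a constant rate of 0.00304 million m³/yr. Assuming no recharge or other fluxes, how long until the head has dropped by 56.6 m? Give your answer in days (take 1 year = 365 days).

A = 870 hectares = 8.7 × 10^6 m²
ΔV = S × A × Δh = 3.9 × 10^-5 × 8.7 × 10^6 × 56.6 = 19200 m³
Q = 0.00304 million m³/yr = 8.329 m³/d
t = ΔV / Q = 19200 m³ / 8.329 m³/d = 2306 d

t ≈ 2310 days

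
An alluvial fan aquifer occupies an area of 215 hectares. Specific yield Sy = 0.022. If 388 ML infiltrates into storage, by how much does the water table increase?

A = 215 hectares = 2.15 × 10^6 m²
ΔV = 388 ML = 3.88 × 10^5 m³
Δh = ΔV / (Sy × A) = 3.88 × 10^5 m³ / (0.022 × 2.15 × 10^6 m²) = 8.203 m

Δh ≈ 8.2 m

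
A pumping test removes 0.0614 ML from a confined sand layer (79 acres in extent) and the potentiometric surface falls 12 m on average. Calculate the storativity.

A = 79 acres = 3.197 × 10^5 m²
ΔV = 0.0614 ML = 61.4 m³
S = ΔV / (A × Δh) = 61.4 m³ / (3.197 × 10^5 m² × 12 m) = 1.6 × 10^-5

S ≈ 1.6 × 10^-5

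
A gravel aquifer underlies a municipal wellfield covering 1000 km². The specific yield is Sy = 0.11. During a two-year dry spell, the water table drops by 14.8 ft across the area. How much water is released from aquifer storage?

A = 1000 km² = 1 × 10^9 m²
Δh = 14.8 ft = 4.511 m
ΔV = Sy × A × Δh = 0.11 × 1 × 10^9 m² × 4.511 m = 4.962 × 10^8 m³

ΔV ≈ 4.96 × 10^8 m³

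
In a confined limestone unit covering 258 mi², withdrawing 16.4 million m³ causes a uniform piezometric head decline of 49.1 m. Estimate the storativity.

S ≈ 5 × 10^-4

A = 258 mi² = 6.682 × 10^8 m²
ΔV = 16.4 million m³ = 1.64 × 10^7 m³
S = ΔV / (A × Δh) = 1.64 × 10^7 m³ / (6.682 × 10^8 m² × 49.1 m) = 4.999 × 10^-4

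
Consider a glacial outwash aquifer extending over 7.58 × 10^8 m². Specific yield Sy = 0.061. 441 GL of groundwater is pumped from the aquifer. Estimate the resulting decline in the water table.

Δh ≈ 9.54 m

ΔV = 441 GL = 4.41 × 10^8 m³
Δh = ΔV / (Sy × A) = 4.41 × 10^8 m³ / (0.061 × 7.58 × 10^8 m²) = 9.538 m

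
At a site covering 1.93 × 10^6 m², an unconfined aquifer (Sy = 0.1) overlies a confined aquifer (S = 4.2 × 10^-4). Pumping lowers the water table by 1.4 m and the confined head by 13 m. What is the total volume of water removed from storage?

Unconfined: ΔV_u = Sy × A × Δh_u = 0.1 × 1.93 × 10^6 × 1.4 = 2.702 × 10^5 m³
Confined: ΔV_c = S × A × Δh_c = 4.2 × 10^-4 × 1.93 × 10^6 × 13 = 10540 m³
Total ΔV = 2.702 × 10^5 + 10540 = 2.807 × 10^5 m³

ΔV ≈ 2.81 × 10^5 m³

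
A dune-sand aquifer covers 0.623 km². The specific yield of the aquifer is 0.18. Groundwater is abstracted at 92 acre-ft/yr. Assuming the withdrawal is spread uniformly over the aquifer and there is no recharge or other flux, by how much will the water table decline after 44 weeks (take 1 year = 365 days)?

Δh ≈ 0.854 m

A = 0.623 km² = 6.23 × 10^5 m²
Q = 92 acre-ft/yr = 310.9 m³/d
t = 44 weeks = 308 d
ΔV = Q × t = 310.9 m³/d × 308 d = 95760 m³
Δh = ΔV / (Sy × A) = 95760 / (0.18 × 6.23 × 10^5) = 0.8539 m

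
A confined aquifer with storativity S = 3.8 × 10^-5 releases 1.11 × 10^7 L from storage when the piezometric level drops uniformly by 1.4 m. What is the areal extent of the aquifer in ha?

A ≈ 20900 ha

ΔV = 1.11 × 10^7 L = 11100 m³
A = ΔV / (S × Δh) = 11100 / (3.8 × 10^-5 × 1.4) = 2.086 × 10^8 m²
A = 2.086 × 10^8 m² = 20860 ha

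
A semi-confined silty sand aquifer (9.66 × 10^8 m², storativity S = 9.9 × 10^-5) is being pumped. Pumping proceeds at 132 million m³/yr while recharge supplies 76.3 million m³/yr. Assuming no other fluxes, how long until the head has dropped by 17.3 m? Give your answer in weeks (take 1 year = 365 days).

t ≈ 1.55 weeks

ΔV = S × A × Δh = 9.9 × 10^-5 × 9.66 × 10^8 × 17.3 = 1.654 × 10^6 m³
Net withdrawal = 132 − 76.3 = 55.7 million m³/yr = 1.526 × 10^5 m³/d
t = ΔV / Q = 1.654 × 10^6 m³ / 1.526 × 10^5 m³/d = 10.84 d
t = 10.84 d ≈ 1.549 weeks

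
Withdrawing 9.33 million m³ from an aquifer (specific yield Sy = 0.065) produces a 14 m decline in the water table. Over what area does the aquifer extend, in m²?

ΔV = 9.33 million m³ = 9.33 × 10^6 m³
A = ΔV / (Sy × Δh) = 9.33 × 10^6 / (0.065 × 14) = 1.025 × 10^7 m²

A ≈ 1.03 × 10^7 m²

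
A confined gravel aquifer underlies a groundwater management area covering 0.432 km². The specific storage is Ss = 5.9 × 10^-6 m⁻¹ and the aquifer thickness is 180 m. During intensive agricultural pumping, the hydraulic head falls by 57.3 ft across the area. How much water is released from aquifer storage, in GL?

S = Ss × b = 5.9 × 10^-6 m⁻¹ × 180 m = 1.062 × 10^-3
A = 0.432 km² = 4.32 × 10^5 m²
Δh = 57.3 ft = 17.47 m
ΔV = S × A × Δh = 0.001062 × 4.32 × 10^5 m² × 17.47 m = 8013 m³
ΔV = 8013 m³ = 0.008013 GL

ΔV ≈ 0.00801 GL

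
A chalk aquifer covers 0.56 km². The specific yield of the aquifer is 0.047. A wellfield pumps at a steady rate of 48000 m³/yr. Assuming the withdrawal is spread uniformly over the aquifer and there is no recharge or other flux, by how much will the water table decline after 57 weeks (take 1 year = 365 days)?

A = 0.56 km² = 5.6 × 10^5 m²
Q = 48000 m³/yr = 131.5 m³/d
t = 57 weeks = 399 d
ΔV = Q × t = 131.5 m³/d × 399 d = 52470 m³
Δh = ΔV / (Sy × A) = 52470 / (0.047 × 5.6 × 10^5) = 1.994 m

Δh ≈ 1.99 m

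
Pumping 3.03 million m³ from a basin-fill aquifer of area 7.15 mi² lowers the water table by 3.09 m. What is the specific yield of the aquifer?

A = 7.15 mi² = 1.852 × 10^7 m²
ΔV = 3.03 million m³ = 3.03 × 10^6 m³
Sy = ΔV / (A × Δh) = 3.03 × 10^6 m³ / (1.852 × 10^7 m² × 3.09 m) = 0.05295

Sy ≈ 0.053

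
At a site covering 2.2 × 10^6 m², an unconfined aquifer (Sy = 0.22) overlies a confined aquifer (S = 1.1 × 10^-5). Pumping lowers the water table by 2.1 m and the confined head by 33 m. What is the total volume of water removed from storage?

ΔV ≈ 1.02 × 10^6 m³

Unconfined: ΔV_u = Sy × A × Δh_u = 0.22 × 2.2 × 10^6 × 2.1 = 1.016 × 10^6 m³
Confined: ΔV_c = S × A × Δh_c = 1.1 × 10^-5 × 2.2 × 10^6 × 33 = 798.6 m³
Total ΔV = 1.016 × 10^6 + 798.6 = 1.017 × 10^6 m³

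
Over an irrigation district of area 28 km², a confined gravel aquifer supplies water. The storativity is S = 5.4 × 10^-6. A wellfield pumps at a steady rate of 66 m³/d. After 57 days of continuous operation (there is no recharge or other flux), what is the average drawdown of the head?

A = 28 km² = 2.8 × 10^7 m²
ΔV = Q × t = 66 m³/d × 57 d = 3762 m³
Δh = ΔV / (S × A) = 3762 / (5.4 × 10^-6 × 2.8 × 10^7) = 24.88 m

Δh ≈ 24.9 m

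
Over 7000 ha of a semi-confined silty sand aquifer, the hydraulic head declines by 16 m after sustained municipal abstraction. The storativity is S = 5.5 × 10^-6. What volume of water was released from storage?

ΔV ≈ 6160 m³

A = 7000 ha = 7 × 10^7 m²
ΔV = S × A × Δh = 5.5 × 10^-6 × 7 × 10^7 m² × 16 m = 6160 m³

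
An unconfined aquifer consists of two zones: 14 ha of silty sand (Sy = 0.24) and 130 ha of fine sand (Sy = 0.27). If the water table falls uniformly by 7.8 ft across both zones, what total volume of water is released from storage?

ΔV ≈ 9.14 × 10^5 m³

A₁ = 14 ha = 1.4 × 10^5 m²; A₂ = 130 ha = 1.3 × 10^6 m²
Δh = 7.8 ft = 2.377 m
ΔV₁ = 0.24 × 1.4 × 10^5 × 2.377 = 79880 m³
ΔV₂ = 0.27 × 1.3 × 10^6 × 2.377 = 8.345 × 10^5 m³
ΔV = ΔV₁ + ΔV₂ = 9.144 × 10^5 m³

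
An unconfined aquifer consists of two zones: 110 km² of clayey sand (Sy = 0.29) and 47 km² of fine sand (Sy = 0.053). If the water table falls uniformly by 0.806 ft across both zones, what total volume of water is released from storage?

A₁ = 110 km² = 1.1 × 10^8 m²; A₂ = 47 km² = 4.7 × 10^7 m²
Δh = 0.806 ft = 0.2457 m
ΔV₁ = 0.29 × 1.1 × 10^8 × 0.2457 = 7.837 × 10^6 m³
ΔV₂ = 0.053 × 4.7 × 10^7 × 0.2457 = 6.12 × 10^5 m³
ΔV = ΔV₁ + ΔV₂ = 8.449 × 10^6 m³

ΔV ≈ 8.45 × 10^6 m³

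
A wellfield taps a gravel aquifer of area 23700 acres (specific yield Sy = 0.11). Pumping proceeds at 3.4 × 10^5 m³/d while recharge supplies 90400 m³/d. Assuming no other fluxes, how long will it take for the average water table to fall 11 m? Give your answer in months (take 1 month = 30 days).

A = 23700 acres = 9.591 × 10^7 m²
ΔV = Sy × A × Δh = 0.11 × 9.591 × 10^7 × 11 = 1.161 × 10^8 m³
Net withdrawal = 3.4 × 10^5 − 90400 = 2.496 × 10^5 m³/d
t = ΔV / Q = 1.161 × 10^8 m³ / 2.496 × 10^5 m³/d = 465 d
t = 465 d ≈ 15.5 months

t ≈ 15.5 months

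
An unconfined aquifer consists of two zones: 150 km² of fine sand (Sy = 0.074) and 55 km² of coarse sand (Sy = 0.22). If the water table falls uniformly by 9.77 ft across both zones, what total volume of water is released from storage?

A₁ = 150 km² = 1.5 × 10^8 m²; A₂ = 55 km² = 5.5 × 10^7 m²
Δh = 9.77 ft = 2.978 m
ΔV₁ = 0.074 × 1.5 × 10^8 × 2.978 = 3.305 × 10^7 m³
ΔV₂ = 0.22 × 5.5 × 10^7 × 2.978 = 3.603 × 10^7 m³
ΔV = ΔV₁ + ΔV₂ = 6.909 × 10^7 m³

ΔV ≈ 6.91 × 10^7 m³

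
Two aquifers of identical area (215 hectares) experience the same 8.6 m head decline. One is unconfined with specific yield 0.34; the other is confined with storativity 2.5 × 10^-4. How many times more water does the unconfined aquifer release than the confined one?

ΔV_u / ΔV_c ≈ 1360

A = 215 hectares = 2.15 × 10^6 m²
Unconfined: ΔV_u = Sy × A × Δh = 0.34 × 2.15 × 10^6 × 8.6 = 6.287 × 10^6 m³
Confined: ΔV_c = S × A × Δh = 2.5 × 10^-4 × 2.15 × 10^6 × 8.6 = 4622 m³
Ratio = ΔV_u / ΔV_c = Sy / S = 0.34 / 2.5 × 10^-4 = 1360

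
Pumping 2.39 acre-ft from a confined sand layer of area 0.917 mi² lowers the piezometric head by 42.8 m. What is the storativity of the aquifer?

S ≈ 2.9 × 10^-5

A = 0.917 mi² = 2.375 × 10^6 m²
ΔV = 2.39 acre-ft = 2948 m³
S = ΔV / (A × Δh) = 2948 m³ / (2.375 × 10^6 m² × 42.8 m) = 2.9 × 10^-5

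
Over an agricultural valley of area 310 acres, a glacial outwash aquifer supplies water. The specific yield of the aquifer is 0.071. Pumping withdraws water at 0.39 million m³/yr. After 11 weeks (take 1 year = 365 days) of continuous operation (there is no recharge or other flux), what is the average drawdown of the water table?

Δh ≈ 0.924 m

A = 310 acres = 1.255 × 10^6 m²
Q = 0.39 million m³/yr = 1068 m³/d
t = 11 weeks = 77 d
ΔV = Q × t = 1068 m³/d × 77 d = 82270 m³
Δh = ΔV / (Sy × A) = 82270 / (0.071 × 1.255 × 10^6) = 0.9237 m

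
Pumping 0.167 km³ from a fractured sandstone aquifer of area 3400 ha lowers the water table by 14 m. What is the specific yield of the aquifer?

A = 3400 ha = 3.4 × 10^7 m²
ΔV = 0.167 km³ = 1.67 × 10^8 m³
Sy = ΔV / (A × Δh) = 1.67 × 10^8 m³ / (3.4 × 10^7 m² × 14 m) = 0.3508

Sy ≈ 0.35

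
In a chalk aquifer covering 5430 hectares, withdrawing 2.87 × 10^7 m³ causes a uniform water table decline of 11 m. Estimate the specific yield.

A = 5430 hectares = 5.43 × 10^7 m²
Sy = ΔV / (A × Δh) = 2.87 × 10^7 m³ / (5.43 × 10^7 m² × 11 m) = 0.04805

Sy ≈ 0.048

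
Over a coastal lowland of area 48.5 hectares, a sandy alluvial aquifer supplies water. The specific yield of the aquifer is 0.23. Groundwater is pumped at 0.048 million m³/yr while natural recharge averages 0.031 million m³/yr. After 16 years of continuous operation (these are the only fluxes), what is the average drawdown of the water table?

Δh ≈ 2.44 m

A = 48.5 hectares = 4.85 × 10^5 m²
Net abstraction = 0.048 − 0.031 = 0.017 million m³/yr
Q_net = 0.017 million m³/yr = 46.58 m³/d
t = 16 years = 5840 d
ΔV = Q × t = 46.58 m³/d × 5840 d = 2.72 × 10^5 m³
Δh = ΔV / (Sy × A) = 2.72 × 10^5 / (0.23 × 4.85 × 10^5) = 2.438 m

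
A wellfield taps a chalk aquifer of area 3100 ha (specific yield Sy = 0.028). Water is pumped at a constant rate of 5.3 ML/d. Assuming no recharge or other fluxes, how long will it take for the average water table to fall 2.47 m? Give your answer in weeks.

A = 3100 ha = 3.1 × 10^7 m²
ΔV = Sy × A × Δh = 0.028 × 3.1 × 10^7 × 2.47 = 2.144 × 10^6 m³
Q = 5.3 ML/d = 5300 m³/d
t = ΔV / Q = 2.144 × 10^6 m³ / 5300 m³/d = 404.5 d
t = 404.5 d ≈ 57.79 weeks

t ≈ 57.8 weeks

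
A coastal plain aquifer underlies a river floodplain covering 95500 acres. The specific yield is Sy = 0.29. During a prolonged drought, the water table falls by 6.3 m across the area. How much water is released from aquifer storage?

A = 95500 acres = 3.865 × 10^8 m²
ΔV = Sy × A × Δh = 0.29 × 3.865 × 10^8 m² × 6.3 m = 7.061 × 10^8 m³

ΔV ≈ 7.06 × 10^8 m³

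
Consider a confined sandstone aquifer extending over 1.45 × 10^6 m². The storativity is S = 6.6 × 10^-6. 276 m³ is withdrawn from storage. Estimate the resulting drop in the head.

Δh ≈ 28.8 m

Δh = ΔV / (S × A) = 276 m³ / (6.6 × 10^-6 × 1.45 × 10^6 m²) = 28.84 m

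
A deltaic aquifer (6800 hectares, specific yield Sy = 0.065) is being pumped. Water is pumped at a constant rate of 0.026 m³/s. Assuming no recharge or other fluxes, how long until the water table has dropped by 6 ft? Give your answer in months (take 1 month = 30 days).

t ≈ 120 months

A = 6800 hectares = 6.8 × 10^7 m²
Δh = 6 ft = 1.829 m
ΔV = Sy × A × Δh = 0.065 × 6.8 × 10^7 × 1.829 = 8.083 × 10^6 m³
Q = 0.026 m³/s = 2246 m³/d
t = ΔV / Q = 8.083 × 10^6 m³ / 2246 m³/d = 3598 d
t = 3598 d ≈ 119.9 months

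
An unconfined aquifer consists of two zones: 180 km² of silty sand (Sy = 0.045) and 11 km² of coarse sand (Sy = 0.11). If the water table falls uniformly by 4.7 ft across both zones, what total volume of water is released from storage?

ΔV ≈ 1.33 × 10^7 m³

A₁ = 180 km² = 1.8 × 10^8 m²; A₂ = 11 km² = 1.1 × 10^7 m²
Δh = 4.7 ft = 1.433 m
ΔV₁ = 0.045 × 1.8 × 10^8 × 1.433 = 1.16 × 10^7 m³
ΔV₂ = 0.11 × 1.1 × 10^7 × 1.433 = 1.733 × 10^6 m³
ΔV = ΔV₁ + ΔV₂ = 1.334 × 10^7 m³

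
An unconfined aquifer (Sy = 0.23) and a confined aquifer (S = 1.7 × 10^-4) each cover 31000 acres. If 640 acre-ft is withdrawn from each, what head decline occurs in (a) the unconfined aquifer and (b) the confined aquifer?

A = 31000 acres = 1.255 × 10^8 m²
ΔV = 640 acre-ft = 7.894 × 10^5 m³
Unconfined: Δh_u = ΔV/(Sy·A) = 7.894 × 10^5/(0.23 × 1.255 × 10^8) = 0.02736 m
Confined: Δh_c = ΔV/(S·A) = 7.894 × 10^5/(1.7 × 10^-4 × 1.255 × 10^8) = 37.02 m

Δh_u ≈ 0.0274 m; Δh_c ≈ 37 m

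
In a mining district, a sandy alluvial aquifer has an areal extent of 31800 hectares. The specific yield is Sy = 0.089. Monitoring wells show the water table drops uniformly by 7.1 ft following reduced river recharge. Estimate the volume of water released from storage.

A = 31800 hectares = 3.18 × 10^8 m²
Δh = 7.1 ft = 2.164 m
ΔV = Sy × A × Δh = 0.089 × 3.18 × 10^8 m² × 2.164 m = 6.125 × 10^7 m³

ΔV ≈ 6.12 × 10^7 m³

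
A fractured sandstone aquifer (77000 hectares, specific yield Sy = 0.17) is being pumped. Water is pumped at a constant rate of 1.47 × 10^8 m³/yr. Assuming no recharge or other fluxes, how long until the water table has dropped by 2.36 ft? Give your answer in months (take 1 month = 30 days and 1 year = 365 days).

A = 77000 hectares = 7.7 × 10^8 m²
Δh = 2.36 ft = 0.7193 m
ΔV = Sy × A × Δh = 0.17 × 7.7 × 10^8 × 0.7193 = 9.416 × 10^7 m³
Q = 1.47 × 10^8 m³/yr = 4.027 × 10^5 m³/d
t = ΔV / Q = 9.416 × 10^7 m³ / 4.027 × 10^5 m³/d = 233.8 d
t = 233.8 d ≈ 7.793 months

t ≈ 7.79 months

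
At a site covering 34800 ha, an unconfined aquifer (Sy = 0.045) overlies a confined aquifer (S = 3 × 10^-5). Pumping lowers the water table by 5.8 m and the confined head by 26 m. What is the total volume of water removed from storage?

A = 34800 ha = 3.48 × 10^8 m²
Unconfined: ΔV_u = Sy × A × Δh_u = 0.045 × 3.48 × 10^8 × 5.8 = 9.083 × 10^7 m³
Confined: ΔV_c = S × A × Δh_c = 3 × 10^-5 × 3.48 × 10^8 × 26 = 2.714 × 10^5 m³
Total ΔV = 9.083 × 10^7 + 2.714 × 10^5 = 9.11 × 10^7 m³

ΔV ≈ 9.11 × 10^7 m³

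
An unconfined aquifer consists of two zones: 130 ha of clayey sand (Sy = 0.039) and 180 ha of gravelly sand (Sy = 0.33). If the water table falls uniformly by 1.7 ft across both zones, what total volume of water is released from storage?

A₁ = 130 ha = 1.3 × 10^6 m²; A₂ = 180 ha = 1.8 × 10^6 m²
Δh = 1.7 ft = 0.5182 m
ΔV₁ = 0.039 × 1.3 × 10^6 × 0.5182 = 26270 m³
ΔV₂ = 0.33 × 1.8 × 10^6 × 0.5182 = 3.078 × 10^5 m³
ΔV = ΔV₁ + ΔV₂ = 3.341 × 10^5 m³

ΔV ≈ 3.34 × 10^5 m³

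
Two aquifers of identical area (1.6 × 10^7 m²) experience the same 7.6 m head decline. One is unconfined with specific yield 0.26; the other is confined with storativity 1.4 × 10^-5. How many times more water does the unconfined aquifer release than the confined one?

ΔV_u / ΔV_c ≈ 18600

Unconfined: ΔV_u = Sy × A × Δh = 0.26 × 1.6 × 10^7 × 7.6 = 3.162 × 10^7 m³
Confined: ΔV_c = S × A × Δh = 1.4 × 10^-5 × 1.6 × 10^7 × 7.6 = 1702 m³
Ratio = ΔV_u / ΔV_c = Sy / S = 0.26 / 1.4 × 10^-5 = 18570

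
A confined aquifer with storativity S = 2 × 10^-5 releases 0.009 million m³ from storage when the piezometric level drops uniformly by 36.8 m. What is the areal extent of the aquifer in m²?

A ≈ 1.22 × 10^7 m²

ΔV = 0.009 million m³ = 9000 m³
A = ΔV / (S × Δh) = 9000 / (2 × 10^-5 × 36.8) = 1.223 × 10^7 m²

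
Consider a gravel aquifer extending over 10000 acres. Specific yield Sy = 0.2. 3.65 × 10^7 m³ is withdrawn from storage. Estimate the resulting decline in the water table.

Δh ≈ 4.51 m

A = 10000 acres = 4.047 × 10^7 m²
Δh = ΔV / (Sy × A) = 3.65 × 10^7 m³ / (0.2 × 4.047 × 10^7 m²) = 4.51 m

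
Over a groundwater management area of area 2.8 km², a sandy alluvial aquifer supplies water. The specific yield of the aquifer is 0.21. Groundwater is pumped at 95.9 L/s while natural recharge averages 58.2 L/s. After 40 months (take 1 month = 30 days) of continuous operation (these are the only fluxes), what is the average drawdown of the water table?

A = 2.8 km² = 2.8 × 10^6 m²
Net abstraction = 95.9 − 58.2 = 37.7 L/s
Q_net = 37.7 L/s = 3257 m³/d
t = 40 months = 1200 d
ΔV = Q × t = 3257 m³/d × 1200 d = 3.909 × 10^6 m³
Δh = ΔV / (Sy × A) = 3.909 × 10^6 / (0.21 × 2.8 × 10^6) = 6.648 m

Δh ≈ 6.65 m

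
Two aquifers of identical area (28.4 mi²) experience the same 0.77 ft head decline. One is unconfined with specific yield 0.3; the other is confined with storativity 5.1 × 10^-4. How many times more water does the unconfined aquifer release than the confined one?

ΔV_u / ΔV_c ≈ 588

A = 28.4 mi² = 7.356 × 10^7 m²
Δh = 0.77 ft = 0.2347 m
Unconfined: ΔV_u = Sy × A × Δh = 0.3 × 7.356 × 10^7 × 0.2347 = 5.179 × 10^6 m³
Confined: ΔV_c = S × A × Δh = 5.1 × 10^-4 × 7.356 × 10^7 × 0.2347 = 8804 m³
Ratio = ΔV_u / ΔV_c = Sy / S = 0.3 / 5.1 × 10^-4 = 588.2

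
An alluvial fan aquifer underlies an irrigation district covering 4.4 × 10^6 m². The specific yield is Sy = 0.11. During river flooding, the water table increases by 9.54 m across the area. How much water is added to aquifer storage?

ΔV ≈ 4.62 × 10^6 m³

ΔV = Sy × A × Δh = 0.11 × 4.4 × 10^6 m² × 9.54 m = 4.617 × 10^6 m³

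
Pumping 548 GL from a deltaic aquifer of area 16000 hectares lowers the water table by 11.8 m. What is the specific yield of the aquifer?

Sy ≈ 0.29

A = 16000 hectares = 1.6 × 10^8 m²
ΔV = 548 GL = 5.48 × 10^8 m³
Sy = ΔV / (A × Δh) = 5.48 × 10^8 m³ / (1.6 × 10^8 m² × 11.8 m) = 0.2903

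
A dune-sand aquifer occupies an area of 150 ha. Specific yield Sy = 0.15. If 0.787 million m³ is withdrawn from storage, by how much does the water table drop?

Δh ≈ 3.5 m

A = 150 ha = 1.5 × 10^6 m²
ΔV = 0.787 million m³ = 7.87 × 10^5 m³
Δh = ΔV / (Sy × A) = 7.87 × 10^5 m³ / (0.15 × 1.5 × 10^6 m²) = 3.498 m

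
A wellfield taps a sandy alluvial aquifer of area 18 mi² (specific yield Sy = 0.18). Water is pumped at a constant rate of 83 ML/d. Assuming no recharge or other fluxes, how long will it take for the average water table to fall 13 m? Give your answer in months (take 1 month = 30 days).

A = 18 mi² = 4.662 × 10^7 m²
ΔV = Sy × A × Δh = 0.18 × 4.662 × 10^7 × 13 = 1.091 × 10^8 m³
Q = 83 ML/d = 83000 m³/d
t = ΔV / Q = 1.091 × 10^8 m³ / 83000 m³/d = 1314 d
t = 1314 d ≈ 43.81 months

t ≈ 43.8 months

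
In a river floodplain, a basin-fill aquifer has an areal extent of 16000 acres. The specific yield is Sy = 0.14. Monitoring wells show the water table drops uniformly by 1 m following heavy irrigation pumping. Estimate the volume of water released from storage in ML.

ΔV ≈ 9060 ML

A = 16000 acres = 6.475 × 10^7 m²
ΔV = Sy × A × Δh = 0.14 × 6.475 × 10^7 m² × 1 m = 9.065 × 10^6 m³
ΔV = 9.065 × 10^6 m³ = 9065 ML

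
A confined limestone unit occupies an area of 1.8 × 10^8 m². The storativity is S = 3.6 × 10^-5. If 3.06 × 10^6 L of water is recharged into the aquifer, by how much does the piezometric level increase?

Δh ≈ 0.472 m

ΔV = 3.06 × 10^6 L = 3060 m³
Δh = ΔV / (S × A) = 3060 m³ / (3.6 × 10^-5 × 1.8 × 10^8 m²) = 0.4722 m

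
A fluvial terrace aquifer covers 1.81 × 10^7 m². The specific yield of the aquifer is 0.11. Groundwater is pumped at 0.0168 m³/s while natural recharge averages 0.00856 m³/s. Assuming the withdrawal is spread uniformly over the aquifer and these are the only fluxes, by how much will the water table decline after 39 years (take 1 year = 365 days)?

Δh ≈ 5.09 m

Net abstraction = 0.0168 − 0.00856 = 0.00824 m³/s
Q_net = 0.00824 m³/s = 711.9 m³/d
t = 39 years = 14240 d
ΔV = Q × t = 711.9 m³/d × 14240 d = 1.013 × 10^7 m³
Δh = ΔV / (Sy × A) = 1.013 × 10^7 / (0.11 × 1.81 × 10^7) = 5.09 m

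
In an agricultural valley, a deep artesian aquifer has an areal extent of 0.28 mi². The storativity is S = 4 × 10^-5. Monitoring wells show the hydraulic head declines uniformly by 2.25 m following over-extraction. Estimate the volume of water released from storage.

ΔV ≈ 65.3 m³

A = 0.28 mi² = 7.252 × 10^5 m²
ΔV = S × A × Δh = 4 × 10^-5 × 7.252 × 10^5 m² × 2.25 m = 65.27 m³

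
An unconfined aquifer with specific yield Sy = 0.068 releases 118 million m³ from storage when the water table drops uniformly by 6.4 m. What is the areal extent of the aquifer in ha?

ΔV = 118 million m³ = 1.18 × 10^8 m³
A = ΔV / (Sy × Δh) = 1.18 × 10^8 / (0.068 × 6.4) = 2.711 × 10^8 m²
A = 2.711 × 10^8 m² = 27110 ha

A ≈ 27100 ha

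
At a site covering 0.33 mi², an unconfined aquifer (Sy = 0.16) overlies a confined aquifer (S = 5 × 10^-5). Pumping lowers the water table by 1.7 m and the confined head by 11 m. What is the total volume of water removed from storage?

A = 0.33 mi² = 8.547 × 10^5 m²
Unconfined: ΔV_u = Sy × A × Δh_u = 0.16 × 8.547 × 10^5 × 1.7 = 2.325 × 10^5 m³
Confined: ΔV_c = S × A × Δh_c = 5 × 10^-5 × 8.547 × 10^5 × 11 = 470.1 m³
Total ΔV = 2.325 × 10^5 + 470.1 = 2.329 × 10^5 m³

ΔV ≈ 2.33 × 10^5 m³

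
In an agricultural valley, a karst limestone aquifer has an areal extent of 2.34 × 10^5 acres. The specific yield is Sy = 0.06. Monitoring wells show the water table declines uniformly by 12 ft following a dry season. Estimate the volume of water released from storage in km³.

ΔV ≈ 0.208 km³

A = 2.34 × 10^5 acres = 9.47 × 10^8 m²
Δh = 12 ft = 3.658 m
ΔV = Sy × A × Δh = 0.06 × 9.47 × 10^8 m² × 3.658 m = 2.078 × 10^8 m³
ΔV = 2.078 × 10^8 m³ = 0.2078 km³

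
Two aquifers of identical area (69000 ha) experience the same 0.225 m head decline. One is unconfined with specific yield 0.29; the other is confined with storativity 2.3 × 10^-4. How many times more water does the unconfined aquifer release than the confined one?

A = 69000 ha = 6.9 × 10^8 m²
Unconfined: ΔV_u = Sy × A × Δh = 0.29 × 6.9 × 10^8 × 0.225 = 4.502 × 10^7 m³
Confined: ΔV_c = S × A × Δh = 2.3 × 10^-4 × 6.9 × 10^8 × 0.225 = 35710 m³
Ratio = ΔV_u / ΔV_c = Sy / S = 0.29 / 2.3 × 10^-4 = 1261

ΔV_u / ΔV_c ≈ 1260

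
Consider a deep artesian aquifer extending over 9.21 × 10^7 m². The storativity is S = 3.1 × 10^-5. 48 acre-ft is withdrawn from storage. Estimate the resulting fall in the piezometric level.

Δh ≈ 20.7 m

ΔV = 48 acre-ft = 59210 m³
Δh = ΔV / (S × A) = 59210 m³ / (3.1 × 10^-5 × 9.21 × 10^7 m²) = 20.74 m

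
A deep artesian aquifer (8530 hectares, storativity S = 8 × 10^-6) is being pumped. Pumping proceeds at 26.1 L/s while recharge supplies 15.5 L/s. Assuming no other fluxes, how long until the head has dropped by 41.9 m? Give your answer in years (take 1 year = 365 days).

t ≈ 0.0855 years

A = 8530 hectares = 8.53 × 10^7 m²
ΔV = S × A × Δh = 8 × 10^-6 × 8.53 × 10^7 × 41.9 = 28590 m³
Net withdrawal = 26.1 − 15.5 = 10.6 L/s = 915.8 m³/d
t = ΔV / Q = 28590 m³ / 915.8 m³/d = 31.22 d
t = 31.22 d ≈ 0.08553 years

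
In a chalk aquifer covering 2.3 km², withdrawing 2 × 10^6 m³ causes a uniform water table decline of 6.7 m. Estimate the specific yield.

A = 2.3 km² = 2.3 × 10^6 m²
Sy = ΔV / (A × Δh) = 2 × 10^6 m³ / (2.3 × 10^6 m² × 6.7 m) = 0.1298

Sy ≈ 0.13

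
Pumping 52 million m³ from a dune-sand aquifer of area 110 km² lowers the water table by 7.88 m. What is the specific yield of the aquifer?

Sy ≈ 0.06

A = 110 km² = 1.1 × 10^8 m²
ΔV = 52 million m³ = 5.2 × 10^7 m³
Sy = ΔV / (A × Δh) = 5.2 × 10^7 m³ / (1.1 × 10^8 m² × 7.88 m) = 0.05999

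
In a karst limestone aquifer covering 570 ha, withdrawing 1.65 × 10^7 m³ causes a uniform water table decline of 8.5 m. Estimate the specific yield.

Sy ≈ 0.34

A = 570 ha = 5.7 × 10^6 m²
Sy = ΔV / (A × Δh) = 1.65 × 10^7 m³ / (5.7 × 10^6 m² × 8.5 m) = 0.3406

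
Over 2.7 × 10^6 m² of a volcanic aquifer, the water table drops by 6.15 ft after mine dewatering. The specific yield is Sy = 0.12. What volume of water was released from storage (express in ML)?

Δh = 6.15 ft = 1.875 m
ΔV = Sy × A × Δh = 0.12 × 2.7 × 10^6 m² × 1.875 m = 6.073 × 10^5 m³
ΔV = 6.073 × 10^5 m³ = 607.3 ML

ΔV ≈ 607 ML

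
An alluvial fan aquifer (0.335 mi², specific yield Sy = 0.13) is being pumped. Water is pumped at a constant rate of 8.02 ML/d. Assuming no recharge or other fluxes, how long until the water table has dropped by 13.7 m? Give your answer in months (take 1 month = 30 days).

t ≈ 6.42 months

A = 0.335 mi² = 8.676 × 10^5 m²
ΔV = Sy × A × Δh = 0.13 × 8.676 × 10^5 × 13.7 = 1.545 × 10^6 m³
Q = 8.02 ML/d = 8020 m³/d
t = ΔV / Q = 1.545 × 10^6 m³ / 8020 m³/d = 192.7 d
t = 192.7 d ≈ 6.423 months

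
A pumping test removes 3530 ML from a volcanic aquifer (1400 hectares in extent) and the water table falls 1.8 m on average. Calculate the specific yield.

Sy ≈ 0.14

A = 1400 hectares = 1.4 × 10^7 m²
ΔV = 3530 ML = 3.53 × 10^6 m³
Sy = ΔV / (A × Δh) = 3.53 × 10^6 m³ / (1.4 × 10^7 m² × 1.8 m) = 0.1401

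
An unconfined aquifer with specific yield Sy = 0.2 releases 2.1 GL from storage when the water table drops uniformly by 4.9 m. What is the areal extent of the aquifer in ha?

A ≈ 214 ha

ΔV = 2.1 GL = 2.1 × 10^6 m³
A = ΔV / (Sy × Δh) = 2.1 × 10^6 / (0.2 × 4.9) = 2.143 × 10^6 m²
A = 2.143 × 10^6 m² = 214.3 ha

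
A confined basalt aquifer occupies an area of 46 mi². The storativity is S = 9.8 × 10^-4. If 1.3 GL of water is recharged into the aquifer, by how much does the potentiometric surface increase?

Δh ≈ 11.1 m

A = 46 mi² = 1.191 × 10^8 m²
ΔV = 1.3 GL = 1.3 × 10^6 m³
Δh = ΔV / (S × A) = 1.3 × 10^6 m³ / (9.8 × 10^-4 × 1.191 × 10^8 m²) = 11.13 m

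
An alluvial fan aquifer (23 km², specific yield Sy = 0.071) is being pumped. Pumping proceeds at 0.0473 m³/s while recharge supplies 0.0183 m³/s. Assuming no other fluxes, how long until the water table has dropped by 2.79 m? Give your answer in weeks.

A = 23 km² = 2.3 × 10^7 m²
ΔV = Sy × A × Δh = 0.071 × 2.3 × 10^7 × 2.79 = 4.556 × 10^6 m³
Net withdrawal = 0.0473 − 0.0183 = 0.029 m³/s = 2506 m³/d
t = ΔV / Q = 4.556 × 10^6 m³ / 2506 m³/d = 1818 d
t = 1818 d ≈ 259.8 weeks

t ≈ 260 weeks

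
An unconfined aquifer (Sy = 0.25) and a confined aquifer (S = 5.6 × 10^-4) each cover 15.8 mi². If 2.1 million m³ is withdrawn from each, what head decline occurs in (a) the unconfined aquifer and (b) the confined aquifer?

Δh_u ≈ 0.205 m; Δh_c ≈ 91.6 m

A = 15.8 mi² = 4.092 × 10^7 m²
ΔV = 2.1 million m³ = 2.1 × 10^6 m³
Unconfined: Δh_u = ΔV/(Sy·A) = 2.1 × 10^6/(0.25 × 4.092 × 10^7) = 0.2053 m
Confined: Δh_c = ΔV/(S·A) = 2.1 × 10^6/(5.6 × 10^-4 × 4.092 × 10^7) = 91.64 m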